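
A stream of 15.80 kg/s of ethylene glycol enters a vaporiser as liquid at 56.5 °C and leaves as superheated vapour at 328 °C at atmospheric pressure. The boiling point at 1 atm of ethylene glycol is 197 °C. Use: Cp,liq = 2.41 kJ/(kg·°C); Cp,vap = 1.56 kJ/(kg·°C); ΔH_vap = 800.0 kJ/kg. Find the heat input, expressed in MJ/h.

liquid 56.5→197 °C: 338.61 kJ/kg
vaporisation at 197 °C: 800 kJ/kg
vapour 197→328 °C: 204.36 kJ/kg
Δh = 338.61 + 800 + 204.36 = 1343 kJ/kg
Q = ṁ·Δh = 15.80 kg/s × 1343 kJ/kg = 21219 kJ/s
|Q| = 21219 kW = 76388 MJ/h

Q = 76400 MJ/h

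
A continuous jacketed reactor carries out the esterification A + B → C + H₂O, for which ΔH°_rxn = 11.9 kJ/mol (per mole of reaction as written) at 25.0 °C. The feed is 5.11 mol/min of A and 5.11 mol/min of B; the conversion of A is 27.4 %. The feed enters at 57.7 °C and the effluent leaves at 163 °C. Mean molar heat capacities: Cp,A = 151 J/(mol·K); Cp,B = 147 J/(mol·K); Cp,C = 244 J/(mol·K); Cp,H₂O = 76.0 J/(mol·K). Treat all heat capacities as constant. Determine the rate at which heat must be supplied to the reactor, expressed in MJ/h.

Q_in = 10.9 MJ/h

Extent of reaction ξ = 0.274 × 5.11 = 1.4001 mol/min
Reaction term: ξ·ΔH°_rxn = 1.4001 × 11.9 = 16.662 kJ/min
Sensible, feed 57.7→25 °C: -49.795 kJ/min
Outlet flows (mol/min): A 3.7099, B 3.7099, C 1.4001, H₂O 1.4001
Sensible, products 25→163 °C: 214.39 kJ/min
Q = ΔH = 181.26 kJ/min = 3.021 kW
Heat supplied = 10.876 MJ/h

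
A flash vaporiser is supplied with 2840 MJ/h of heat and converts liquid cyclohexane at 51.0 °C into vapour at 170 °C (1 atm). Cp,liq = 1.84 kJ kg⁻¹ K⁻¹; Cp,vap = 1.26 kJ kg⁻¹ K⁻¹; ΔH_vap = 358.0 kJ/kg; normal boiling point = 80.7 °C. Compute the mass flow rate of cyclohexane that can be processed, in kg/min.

ṁ = 90.1 kg/min

Δh = 1.84×(80.7−51.0) + 358.0 + 1.26×(170−80.7) = 525.17 kJ/kg
Q = 2840 MJ/h = 788.89 kJ/s = 47333 kJ/min
ṁ = Q/Δh = 47333 / 525.17 = 90.13 kg/min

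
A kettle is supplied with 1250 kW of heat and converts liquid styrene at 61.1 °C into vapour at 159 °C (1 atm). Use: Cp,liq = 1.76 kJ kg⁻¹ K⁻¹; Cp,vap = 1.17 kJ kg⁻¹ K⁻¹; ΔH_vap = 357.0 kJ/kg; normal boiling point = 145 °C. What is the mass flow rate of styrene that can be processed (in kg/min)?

ṁ = 144 kg/min

Δh = 1.76×(145−61.1) + 357.0 + 1.17×(159−145) = 521.04 kJ/kg
Q = 1250 kW = 1250 kJ/s = 75000 kJ/min
ṁ = Q/Δh = 75000 / 521.04 = 143.94 kg/min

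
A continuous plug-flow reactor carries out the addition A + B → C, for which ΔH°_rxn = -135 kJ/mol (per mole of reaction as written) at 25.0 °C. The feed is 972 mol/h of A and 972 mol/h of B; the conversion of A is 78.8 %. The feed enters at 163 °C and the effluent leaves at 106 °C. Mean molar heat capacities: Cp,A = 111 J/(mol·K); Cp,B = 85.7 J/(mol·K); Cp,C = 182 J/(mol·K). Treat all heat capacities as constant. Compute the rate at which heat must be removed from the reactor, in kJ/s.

Extent of reaction ξ = 0.788 × 972 = 765.94 mol/h
Reaction term: ξ·ΔH°_rxn = 765.94 × -135 = -103400 kJ/h
Sensible, feed 163→25 °C: -26385 kJ/h
Outlet flows (mol/h): A 206.06, B 206.06, C 765.94
Sensible, products 25→106 °C: 14575 kJ/h
Q = ΔH = -115210 kJ/h = -32.003 kW
Heat removed = 32.003 kJ/s

Q_out = 32.0 kJ/s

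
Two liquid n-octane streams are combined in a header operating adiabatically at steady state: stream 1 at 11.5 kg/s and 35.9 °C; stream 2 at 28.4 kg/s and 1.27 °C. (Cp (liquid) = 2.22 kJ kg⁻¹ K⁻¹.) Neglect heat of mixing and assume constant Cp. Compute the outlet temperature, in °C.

No heat crosses the boundary, so H_out = H_in.
Σ ṁᵢCp,ᵢTᵢ = 11.5×2.22×35.9 + 28.4×2.22×1.27 = 996.6
Σ ṁᵢCp,ᵢ = 11.5×2.22 + 28.4×2.22 = 88.578
T_out = 996.6 / 88.578 = 11.251 °C

T_out = 11.3 °C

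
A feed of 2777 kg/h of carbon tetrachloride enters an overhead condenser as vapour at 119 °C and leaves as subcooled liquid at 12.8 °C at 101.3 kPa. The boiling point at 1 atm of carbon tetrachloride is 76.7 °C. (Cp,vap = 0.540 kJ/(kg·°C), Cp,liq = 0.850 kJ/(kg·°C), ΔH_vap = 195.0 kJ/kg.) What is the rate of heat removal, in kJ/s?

vapour 119→76.7 °C: -22.842 kJ/kg
condensation at 76.7 °C: -195 kJ/kg
liquid 76.7→12.8 °C: -54.315 kJ/kg
Δh = -22.842 + -195 + -54.315 = -272.16 kJ/kg
Q = ṁ·Δh = 2777 kg/h × -272.16 kJ/kg = -755780 kJ/h
|Q| = 209.94 kW

Q_c = 210 kJ/s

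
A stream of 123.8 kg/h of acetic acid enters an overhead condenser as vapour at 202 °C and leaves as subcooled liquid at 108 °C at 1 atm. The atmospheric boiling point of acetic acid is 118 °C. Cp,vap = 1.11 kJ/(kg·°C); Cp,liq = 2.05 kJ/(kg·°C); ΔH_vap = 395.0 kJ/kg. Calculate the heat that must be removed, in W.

Q_c = 17500 W

vapour 202→118 °C: -93.24 kJ/kg
condensation at 118 °C: -395 kJ/kg
liquid 118→108 °C: -20.5 kJ/kg
Δh = -93.24 + -395 + -20.5 = -508.74 kJ/kg
Q = ṁ·Δh = 123.8 kg/h × -508.74 kJ/kg = -62982 kJ/h
|Q| = 17.495 kW = 17495 W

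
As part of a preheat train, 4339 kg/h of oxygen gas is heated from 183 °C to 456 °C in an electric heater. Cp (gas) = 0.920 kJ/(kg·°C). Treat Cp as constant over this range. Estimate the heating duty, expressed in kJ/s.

Q = 303 kJ/s

Q = ṁ·Cp·ΔT = 4339 × 0.920 × (456 − 183) = 1.0898e+06 kJ/h
Converting: 1.0898e+06 / 3600 s = 302.72 kW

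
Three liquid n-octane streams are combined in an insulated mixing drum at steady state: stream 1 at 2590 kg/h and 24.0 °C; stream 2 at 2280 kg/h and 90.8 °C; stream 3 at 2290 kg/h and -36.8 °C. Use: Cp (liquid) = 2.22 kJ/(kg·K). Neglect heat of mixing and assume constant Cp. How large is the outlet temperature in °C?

No heat crosses the boundary, so H_out = H_in.
Σ ṁᵢCp,ᵢTᵢ = 2590×2.22×24.0 + 2280×2.22×90.8 + 2290×2.22×-36.8 = 410500
Σ ṁᵢCp,ᵢ = 2590×2.22 + 2280×2.22 + 2290×2.22 = 15895
T_out = 410500 / 15895 = 25.826 °C

T_out = 25.8 °C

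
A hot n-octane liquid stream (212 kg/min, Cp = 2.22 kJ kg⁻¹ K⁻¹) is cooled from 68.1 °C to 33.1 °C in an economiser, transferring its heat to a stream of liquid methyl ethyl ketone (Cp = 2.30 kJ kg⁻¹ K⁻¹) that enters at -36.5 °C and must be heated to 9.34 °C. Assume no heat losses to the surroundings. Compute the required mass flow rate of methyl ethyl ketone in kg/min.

ṁ_c = 156 kg/min

Heat released by hot stream: Q = 212 × 2.22 × (68.1 − 33.1) = 16472 kJ/min
Energy balance on cold side (adiabatic exchanger): Q = ṁ_c·Cp_c·(T_c,out − T_c,in)
ṁ_c = 16472 / [2.30 × (9.34 − -36.5)] = 156.24 kg/min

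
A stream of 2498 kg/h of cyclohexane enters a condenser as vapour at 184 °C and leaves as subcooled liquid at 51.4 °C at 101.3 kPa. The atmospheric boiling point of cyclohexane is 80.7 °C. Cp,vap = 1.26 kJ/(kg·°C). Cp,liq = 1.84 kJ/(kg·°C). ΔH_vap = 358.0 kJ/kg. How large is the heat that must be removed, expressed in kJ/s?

vapour 184→80.7 °C: -130.16 kJ/kg
condensation at 80.7 °C: -358 kJ/kg
liquid 80.7→51.4 °C: -53.912 kJ/kg
Δh = -130.16 + -358 + -53.912 = -542.07 kJ/kg
Q = ṁ·Δh = 2498 kg/h × -542.07 kJ/kg = -1.3541e+06 kJ/h
|Q| = 376.14 kW

Q_c = 376 kJ/s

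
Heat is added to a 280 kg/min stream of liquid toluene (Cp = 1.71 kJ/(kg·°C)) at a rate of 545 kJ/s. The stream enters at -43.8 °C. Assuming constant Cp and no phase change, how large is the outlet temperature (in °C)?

Q = 545 kJ/s = 32700 kJ/min
ΔT = Q/(ṁ·Cp) = 32700/(280×1.71) = 68.296 K
T_out = -43.8 + 68.296 = 24.496 °C

T_out = 24.5 °C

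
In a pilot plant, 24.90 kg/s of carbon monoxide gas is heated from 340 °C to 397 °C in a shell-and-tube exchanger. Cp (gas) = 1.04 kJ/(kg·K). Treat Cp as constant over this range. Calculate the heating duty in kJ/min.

Q = 88600 kJ/min

Q = ṁ·Cp·ΔT = 24.90 × 1.04 × (397 − 340) = 1476.1 kJ/s
Heating duty = 88564 kJ/min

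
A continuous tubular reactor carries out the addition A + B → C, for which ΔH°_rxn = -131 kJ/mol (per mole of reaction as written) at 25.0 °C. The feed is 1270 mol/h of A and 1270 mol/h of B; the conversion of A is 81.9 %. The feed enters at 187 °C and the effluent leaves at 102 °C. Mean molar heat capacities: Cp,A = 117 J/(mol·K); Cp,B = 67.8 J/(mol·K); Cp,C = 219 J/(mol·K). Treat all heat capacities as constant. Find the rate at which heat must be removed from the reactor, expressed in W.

Extent of reaction ξ = 0.819 × 1270 = 1040.1 mol/h
Reaction term: ξ·ΔH°_rxn = 1040.1 × -131 = -136260 kJ/h
Sensible, feed 187→25 °C: -38021 kJ/h
Outlet flows (mol/h): A 229.87, B 229.87, C 1040.1
Sensible, products 25→102 °C: 20811 kJ/h
Q = ΔH = -153470 kJ/h = -42.63 kW
Heat removed = 42630 W

Q_out = 42600 W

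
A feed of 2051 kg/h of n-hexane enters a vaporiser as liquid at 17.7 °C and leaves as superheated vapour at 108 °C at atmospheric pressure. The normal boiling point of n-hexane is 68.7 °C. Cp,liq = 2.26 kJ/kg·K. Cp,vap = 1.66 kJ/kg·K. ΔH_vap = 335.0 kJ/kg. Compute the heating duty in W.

Q = 294000 W

liquid 17.7→68.7 °C: 115.26 kJ/kg
vaporisation at 68.7 °C: 335 kJ/kg
vapour 68.7→108 °C: 65.238 kJ/kg
Δh = 115.26 + 335 + 65.238 = 515.5 kJ/kg
Q = ṁ·Δh = 2051 kg/h × 515.5 kJ/kg = 1.0573e+06 kJ/h
|Q| = 293.69 kW = 293690 W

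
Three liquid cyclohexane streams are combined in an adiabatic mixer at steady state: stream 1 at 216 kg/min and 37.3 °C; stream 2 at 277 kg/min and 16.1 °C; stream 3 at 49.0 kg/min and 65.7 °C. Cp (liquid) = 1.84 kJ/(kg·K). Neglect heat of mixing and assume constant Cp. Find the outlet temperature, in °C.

Energy balance with Q = 0: Σ ṁᵢCp,ᵢ(T_out − Tᵢ) = 0
T_out = Σ ṁᵢCp,ᵢTᵢ / Σ ṁᵢCp,ᵢ
      = 28954 / 997.28 = 29.033 °C

T_out = 29.0 °C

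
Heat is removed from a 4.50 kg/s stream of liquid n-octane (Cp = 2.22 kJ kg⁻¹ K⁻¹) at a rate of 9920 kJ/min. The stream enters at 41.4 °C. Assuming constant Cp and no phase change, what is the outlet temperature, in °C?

T_out = 24.9 °C

Q = 9920 kJ/min = 165.33 kJ/s
ΔT = Q/(ṁ·Cp) = 165.33/(4.50×2.22) = 16.55 K
T_out = 41.4 − 16.55 = 24.85 °C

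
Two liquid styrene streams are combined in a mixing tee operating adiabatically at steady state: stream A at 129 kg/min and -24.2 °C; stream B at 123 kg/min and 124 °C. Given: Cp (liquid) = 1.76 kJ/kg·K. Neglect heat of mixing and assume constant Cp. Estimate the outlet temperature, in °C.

T_out = 48.1 °C

Adiabatic, steady state ⇒ Σ ṁᵢCp,ᵢ(T_out − Tᵢ) = 0
Σ ṁᵢCp,ᵢTᵢ = 129×1.76×-24.2 + 123×1.76×124 = 21349
Σ ṁᵢCp,ᵢ = 129×1.76 + 123×1.76 = 443.52
T_out = 21349 / 443.52 = 48.136 °C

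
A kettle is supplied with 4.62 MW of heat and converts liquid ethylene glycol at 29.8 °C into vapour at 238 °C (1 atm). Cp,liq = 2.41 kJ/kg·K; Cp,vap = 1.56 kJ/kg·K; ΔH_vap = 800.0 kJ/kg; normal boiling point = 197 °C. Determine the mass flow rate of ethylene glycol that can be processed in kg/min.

Δh = 2.41×(197−29.8) + 800.0 + 1.56×(238−197) = 1266.9 kJ/kg
Q = 4.62 MW = 4620 kJ/s = 277200 kJ/min
ṁ = Q/Δh = 277200 / 1266.9 = 218.8 kg/min

ṁ = 219 kg/min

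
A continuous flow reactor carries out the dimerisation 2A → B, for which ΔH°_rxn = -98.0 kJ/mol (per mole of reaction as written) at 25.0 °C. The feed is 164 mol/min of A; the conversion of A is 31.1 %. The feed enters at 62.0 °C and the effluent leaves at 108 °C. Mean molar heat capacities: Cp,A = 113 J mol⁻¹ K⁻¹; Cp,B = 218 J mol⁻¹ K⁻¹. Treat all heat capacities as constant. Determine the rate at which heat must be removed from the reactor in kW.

Extent of reaction ξ = 0.311 × 164 / 2 = 25.502 mol/min
Reaction term: ξ·ΔH°_rxn = 25.502 × -98.0 = -2499.2 kJ/min
Sensible, feed 62.0→25 °C: -685.68 kJ/min
Outlet flows (mol/min): A 113, B 25.502
Sensible, products 25→108 °C: 1521.2 kJ/min
Q = ΔH = -1663.7 kJ/min = -27.728 kW
Heat removed = 27.728 kW

Q_out = 27.7 kW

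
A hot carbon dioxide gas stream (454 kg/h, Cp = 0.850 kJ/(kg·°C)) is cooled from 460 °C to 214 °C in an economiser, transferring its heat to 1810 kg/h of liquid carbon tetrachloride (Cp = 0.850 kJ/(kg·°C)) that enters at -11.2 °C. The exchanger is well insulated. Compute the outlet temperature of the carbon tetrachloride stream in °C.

T_c,out = 50.5 °C

Heat released by hot stream: Q = 454 × 0.850 × (460 − 214) = 94931 kJ/h
Energy balance on cold side (adiabatic exchanger): Q = ṁ_c·Cp_c·(T_c,out − T_c,in)
T_c,out = -11.2 + 94931/(1810 × 0.850) = 50.504 °C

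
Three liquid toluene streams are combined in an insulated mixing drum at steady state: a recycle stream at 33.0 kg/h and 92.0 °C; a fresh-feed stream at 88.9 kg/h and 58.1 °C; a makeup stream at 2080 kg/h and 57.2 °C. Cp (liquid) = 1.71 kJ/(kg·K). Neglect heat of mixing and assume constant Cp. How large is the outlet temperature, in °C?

Adiabatic, steady state ⇒ Σ ṁᵢCp,ᵢ(T_out − Tᵢ) = 0
Σ ṁᵢCp,ᵢTᵢ = 33.0×1.71×92.0 + 88.9×1.71×58.1 + 2080×1.71×57.2 = 217470
Σ ṁᵢCp,ᵢ = 33.0×1.71 + 88.9×1.71 + 2080×1.71 = 3765.2
T_out = 217470 / 3765.2 = 57.758 °C

T_out = 57.8 °C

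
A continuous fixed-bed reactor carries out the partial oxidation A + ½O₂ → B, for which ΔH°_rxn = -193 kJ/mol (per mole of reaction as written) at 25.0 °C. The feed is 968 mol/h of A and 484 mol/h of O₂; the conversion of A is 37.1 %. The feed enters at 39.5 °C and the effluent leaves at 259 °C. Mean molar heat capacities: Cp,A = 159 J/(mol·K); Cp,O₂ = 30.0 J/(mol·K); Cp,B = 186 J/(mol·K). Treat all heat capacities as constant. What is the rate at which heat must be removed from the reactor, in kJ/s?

Q_out = 8.70 kJ/s

Extent of reaction ξ = 0.371 × 968 = 359.13 mol/h
Reaction term: ξ·ΔH°_rxn = 359.13 × -193 = -69312 kJ/h
Sensible, feed 39.5→25 °C: -2442.3 kJ/h
Outlet flows (mol/h): A 608.87, O₂ 304.44, B 359.13
Sensible, products 25→259 °C: 40422 kJ/h
Q = ΔH = -31332 kJ/h = -8.7035 kW
Heat removed = 8.7035 kJ/s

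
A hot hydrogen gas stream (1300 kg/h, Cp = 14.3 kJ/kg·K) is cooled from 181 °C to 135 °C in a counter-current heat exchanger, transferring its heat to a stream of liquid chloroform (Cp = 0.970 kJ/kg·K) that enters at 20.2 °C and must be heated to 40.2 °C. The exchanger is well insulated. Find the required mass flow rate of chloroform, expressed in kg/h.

ṁ_c = 44100 kg/h

Heat released by hot stream: Q = 1300 × 14.3 × (181 − 135) = 855140 kJ/h
Energy balance on cold side (adiabatic exchanger): Q = ṁ_c·Cp_c·(T_c,out − T_c,in)
ṁ_c = 855140 / [0.970 × (40.2 − 20.2)] = 44079 kg/h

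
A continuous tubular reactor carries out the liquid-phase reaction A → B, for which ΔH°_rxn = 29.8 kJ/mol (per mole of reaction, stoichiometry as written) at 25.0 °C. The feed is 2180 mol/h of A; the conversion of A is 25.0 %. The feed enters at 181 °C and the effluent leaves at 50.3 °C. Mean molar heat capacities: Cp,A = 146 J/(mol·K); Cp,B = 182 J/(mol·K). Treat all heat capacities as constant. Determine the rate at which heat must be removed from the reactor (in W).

Extent of reaction ξ = 0.250 × 2180 = 545 mol/h
Reaction term: ξ·ΔH°_rxn = 545 × 29.8 = 16241 kJ/h
Sensible, feed 181→25 °C: -49652 kJ/h
Outlet flows (mol/h): A 1635, B 545
Sensible, products 25→50.3 °C: 8548.9 kJ/h
Q = ΔH = -24862 kJ/h = -6.9061 kW
Heat removed = 6906.1 W

Q_out = 6910 W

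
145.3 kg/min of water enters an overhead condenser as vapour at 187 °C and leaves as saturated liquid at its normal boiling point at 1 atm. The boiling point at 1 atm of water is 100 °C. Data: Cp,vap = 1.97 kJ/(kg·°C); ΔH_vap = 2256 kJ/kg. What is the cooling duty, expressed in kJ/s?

vapour 187→100 °C: -171.39 kJ/kg
condensation at 100 °C: -2256 kJ/kg
Δh = -171.39 + -2256 = -2427.4 kJ/kg
Q = ṁ·Δh = 145.3 kg/min × -2427.4 kJ/kg = -352700 kJ/min
|Q| = 5878.3 kW

Q_c = 5880 kJ/s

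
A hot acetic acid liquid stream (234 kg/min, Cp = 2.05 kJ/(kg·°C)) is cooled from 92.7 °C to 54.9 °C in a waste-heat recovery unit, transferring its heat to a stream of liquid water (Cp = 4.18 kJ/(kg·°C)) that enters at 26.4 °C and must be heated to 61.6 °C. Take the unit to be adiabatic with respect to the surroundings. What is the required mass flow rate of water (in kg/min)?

ṁ_c = 123 kg/min

Heat released by hot stream: Q = 234 × 2.05 × (92.7 − 54.9) = 18133 kJ/min
Energy balance on cold side (adiabatic exchanger): Q = ṁ_c·Cp_c·(T_c,out − T_c,in)
ṁ_c = 18133 / [4.18 × (61.6 − 26.4)] = 123.24 kg/min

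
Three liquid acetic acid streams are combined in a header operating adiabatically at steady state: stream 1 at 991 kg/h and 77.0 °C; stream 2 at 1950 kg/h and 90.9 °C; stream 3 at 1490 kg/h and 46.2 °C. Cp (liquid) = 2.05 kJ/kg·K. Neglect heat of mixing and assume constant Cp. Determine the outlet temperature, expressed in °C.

T_out = 72.8 °C

No heat crosses the boundary, so H_out = H_in.
T_out = Σ ṁᵢCp,ᵢTᵢ / Σ ṁᵢCp,ᵢ
      = 660920 / 9083.5 = 72.76 °C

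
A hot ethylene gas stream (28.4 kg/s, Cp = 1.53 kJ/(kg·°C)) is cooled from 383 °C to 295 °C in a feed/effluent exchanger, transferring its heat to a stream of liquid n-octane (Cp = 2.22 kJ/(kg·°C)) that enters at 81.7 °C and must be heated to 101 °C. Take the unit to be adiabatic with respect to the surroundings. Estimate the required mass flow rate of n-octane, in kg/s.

ṁ_c = 89.2 kg/s

Heat released by hot stream: Q = 28.4 × 1.53 × (383 − 295) = 3823.8 kJ/s
Energy balance on cold side (adiabatic exchanger): Q = ṁ_c·Cp_c·(T_c,out − T_c,in)
ṁ_c = 3823.8 / [2.22 × (101 − 81.7)] = 89.245 kg/s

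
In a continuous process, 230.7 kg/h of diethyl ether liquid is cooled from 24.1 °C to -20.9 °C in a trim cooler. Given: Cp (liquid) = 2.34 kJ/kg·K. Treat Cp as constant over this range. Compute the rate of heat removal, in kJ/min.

Q = ṁ·Cp·ΔT = 230.7 × 2.34 × (-20.9 − 24.1) = -24293 kJ/h
Converting: 24293 / 3600 s = 6.748 kW
Cooling duty = 404.88 kJ/min

Q_c = 405 kJ/min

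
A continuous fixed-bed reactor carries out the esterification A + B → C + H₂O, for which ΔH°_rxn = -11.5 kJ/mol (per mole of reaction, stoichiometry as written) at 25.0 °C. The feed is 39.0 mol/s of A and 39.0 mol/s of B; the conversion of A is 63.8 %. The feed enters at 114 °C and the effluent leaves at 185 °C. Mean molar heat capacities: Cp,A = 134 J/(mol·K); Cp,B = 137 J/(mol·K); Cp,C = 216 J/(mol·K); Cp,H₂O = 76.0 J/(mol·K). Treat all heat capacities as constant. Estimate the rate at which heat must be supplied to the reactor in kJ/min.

Extent of reaction ξ = 0.638 × 39.0 = 24.882 mol/s
Reaction term: ξ·ΔH°_rxn = 24.882 × -11.5 = -286.14 kJ/s
Sensible, feed 114→25 °C: -940.64 kJ/s
Outlet flows (mol/s): A 14.118, B 14.118, C 24.882, H₂O 24.882
Sensible, products 25→185 °C: 1774.6 kJ/s
Q = ΔH = 547.86 kJ/s = 547.86 kW
Heat supplied = 32872 kJ/min

Q_in = 32900 kJ/min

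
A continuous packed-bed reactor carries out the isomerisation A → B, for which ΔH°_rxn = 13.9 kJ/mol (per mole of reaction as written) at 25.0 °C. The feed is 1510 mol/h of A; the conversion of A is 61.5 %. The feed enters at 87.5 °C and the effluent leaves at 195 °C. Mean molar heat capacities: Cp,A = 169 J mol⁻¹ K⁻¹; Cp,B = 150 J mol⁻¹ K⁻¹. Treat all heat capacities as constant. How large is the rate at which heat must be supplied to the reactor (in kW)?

Extent of reaction ξ = 0.615 × 1510 = 928.65 mol/h
Reaction term: ξ·ΔH°_rxn = 928.65 × 13.9 = 12908 kJ/h
Sensible, feed 87.5→25 °C: -15949 kJ/h
Outlet flows (mol/h): A 581.35, B 928.65
Sensible, products 25→195 °C: 40383 kJ/h
Q = ΔH = 37342 kJ/h = 10.373 kW
Heat supplied = 10.373 kW

Q_in = 10.4 kW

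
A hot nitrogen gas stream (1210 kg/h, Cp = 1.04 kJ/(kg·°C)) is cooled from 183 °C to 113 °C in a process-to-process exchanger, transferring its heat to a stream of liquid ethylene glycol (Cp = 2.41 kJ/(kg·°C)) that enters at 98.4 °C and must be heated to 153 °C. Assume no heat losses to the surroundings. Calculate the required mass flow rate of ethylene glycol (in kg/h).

ṁ_c = 669 kg/h

Heat released by hot stream: Q = 1210 × 1.04 × (183 − 113) = 88088 kJ/h
Energy balance on cold side (adiabatic exchanger): Q = ṁ_c·Cp_c·(T_c,out − T_c,in)
ṁ_c = 88088 / [2.41 × (153 − 98.4)] = 669.43 kg/h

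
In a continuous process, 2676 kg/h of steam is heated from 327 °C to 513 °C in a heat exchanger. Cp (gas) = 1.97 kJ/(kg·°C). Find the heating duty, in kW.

Q = 272 kW

Q = ṁ·Cp·ΔT = 2676 × 1.97 × (513 − 327) = 980540 kJ/h
Converting: 980540 / 3600 s = 272.37 kW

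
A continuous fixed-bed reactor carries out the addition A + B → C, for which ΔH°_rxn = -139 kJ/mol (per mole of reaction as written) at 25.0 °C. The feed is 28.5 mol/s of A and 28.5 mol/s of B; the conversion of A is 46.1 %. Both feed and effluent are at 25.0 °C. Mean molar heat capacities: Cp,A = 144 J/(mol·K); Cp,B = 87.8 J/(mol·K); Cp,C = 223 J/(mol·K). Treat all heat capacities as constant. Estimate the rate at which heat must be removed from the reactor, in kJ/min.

Extent of reaction ξ = 0.461 × 28.5 = 13.139 mol/s
Reaction term: ξ·ΔH°_rxn = 13.139 × -139 = -1826.3 kJ/s
Q = ΔH = -1826.3 kJ/s = -1826.3 kW
Heat removed = 109580 kJ/min

Q_out = 110000 kJ/min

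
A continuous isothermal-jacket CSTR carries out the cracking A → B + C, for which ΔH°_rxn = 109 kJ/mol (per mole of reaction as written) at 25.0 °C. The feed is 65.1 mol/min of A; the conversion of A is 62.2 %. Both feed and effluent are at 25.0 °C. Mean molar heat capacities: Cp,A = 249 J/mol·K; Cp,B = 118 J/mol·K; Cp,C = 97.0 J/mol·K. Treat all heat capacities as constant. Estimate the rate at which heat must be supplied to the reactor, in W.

Q_in = 73600 W

Extent of reaction ξ = 0.622 × 65.1 = 40.492 mol/min
Reaction term: ξ·ΔH°_rxn = 40.492 × 109 = 4413.6 kJ/min
Q = ΔH = 4413.6 kJ/min = 73.561 kW
Heat supplied = 73561 W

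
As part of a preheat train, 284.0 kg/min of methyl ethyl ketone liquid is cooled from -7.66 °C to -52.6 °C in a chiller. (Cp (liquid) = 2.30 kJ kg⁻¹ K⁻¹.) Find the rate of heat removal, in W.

Q = ṁ·Cp·ΔT = 284.0 × 2.30 × (-52.6 − -7.66) = -29355 kJ/min
Converting: 29355 / 60 s = 489.25 kW
Cooling duty = 489250 W

Q_c = 489000 W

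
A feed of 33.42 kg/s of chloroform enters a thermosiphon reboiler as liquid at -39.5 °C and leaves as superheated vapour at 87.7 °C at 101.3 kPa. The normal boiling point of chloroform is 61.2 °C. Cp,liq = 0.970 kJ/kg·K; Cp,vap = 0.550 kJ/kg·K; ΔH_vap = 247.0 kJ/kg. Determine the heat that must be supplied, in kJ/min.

liquid -39.5→61.2 °C: 97.679 kJ/kg
vaporisation at 61.2 °C: 247 kJ/kg
vapour 61.2→87.7 °C: 14.575 kJ/kg
Δh = 97.679 + 247 + 14.575 = 359.25 kJ/kg
Q = ṁ·Δh = 33.42 kg/s × 359.25 kJ/kg = 12006 kJ/s
|Q| = 12006 kW = 720380 kJ/min

Q = 720000 kJ/min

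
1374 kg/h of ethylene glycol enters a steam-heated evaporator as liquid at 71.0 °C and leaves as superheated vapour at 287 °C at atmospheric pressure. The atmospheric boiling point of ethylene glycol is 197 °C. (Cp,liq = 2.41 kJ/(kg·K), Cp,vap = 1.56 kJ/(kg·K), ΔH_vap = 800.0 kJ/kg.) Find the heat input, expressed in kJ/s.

Q = 475 kJ/s

liquid 71.0→197 °C: 303.66 kJ/kg
vaporisation at 197 °C: 800 kJ/kg
vapour 197→287 °C: 140.4 kJ/kg
Δh = 303.66 + 800 + 140.4 = 1244.1 kJ/kg
Q = ṁ·Δh = 1374 kg/h × 1244.1 kJ/kg = 1.7093e+06 kJ/h
|Q| = 474.82 kW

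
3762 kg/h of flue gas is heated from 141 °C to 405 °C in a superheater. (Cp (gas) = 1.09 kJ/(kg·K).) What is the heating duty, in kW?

Q = ṁ·Cp·ΔT = 3762 × 1.09 × (405 − 141) = 1.0826e+06 kJ/h
Converting: 1.0826e+06 / 3600 s = 300.71 kW

Q = 301 kW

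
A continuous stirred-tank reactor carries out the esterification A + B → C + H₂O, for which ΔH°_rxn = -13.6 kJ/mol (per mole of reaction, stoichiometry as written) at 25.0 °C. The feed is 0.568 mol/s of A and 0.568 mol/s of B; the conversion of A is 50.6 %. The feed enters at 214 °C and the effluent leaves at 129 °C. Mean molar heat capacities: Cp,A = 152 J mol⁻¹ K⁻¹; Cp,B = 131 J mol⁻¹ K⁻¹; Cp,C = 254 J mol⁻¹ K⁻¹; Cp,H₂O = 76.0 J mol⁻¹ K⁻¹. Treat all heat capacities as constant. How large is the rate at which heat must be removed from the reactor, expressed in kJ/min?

Extent of reaction ξ = 0.506 × 0.568 = 0.28741 mol/s
Reaction term: ξ·ΔH°_rxn = 0.28741 × -13.6 = -3.9087 kJ/s
Sensible, feed 214→25 °C: -30.381 kJ/s
Outlet flows (mol/s): A 0.28059, B 0.28059, C 0.28741, H₂O 0.28741
Sensible, products 25→129 °C: 18.122 kJ/s
Q = ΔH = -16.167 kJ/s = -16.167 kW
Heat removed = 970.03 kJ/min

Q_out = 970 kJ/min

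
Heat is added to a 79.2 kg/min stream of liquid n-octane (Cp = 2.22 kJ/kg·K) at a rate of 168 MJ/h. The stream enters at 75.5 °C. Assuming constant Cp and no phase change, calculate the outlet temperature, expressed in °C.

T_out = 91.4 °C

Q = 168 MJ/h = 2800 kJ/min
ΔT = Q/(ṁ·Cp) = 2800/(79.2×2.22) = 15.925 K
T_out = 75.5 + 15.925 = 91.425 °C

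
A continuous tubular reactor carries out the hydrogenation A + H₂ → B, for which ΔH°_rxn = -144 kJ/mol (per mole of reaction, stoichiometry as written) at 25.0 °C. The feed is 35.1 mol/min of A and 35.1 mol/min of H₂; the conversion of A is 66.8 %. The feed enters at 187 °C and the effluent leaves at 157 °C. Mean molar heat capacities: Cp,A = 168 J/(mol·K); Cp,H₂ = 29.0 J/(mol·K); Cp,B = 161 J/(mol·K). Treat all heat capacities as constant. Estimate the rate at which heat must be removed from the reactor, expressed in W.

Extent of reaction ξ = 0.668 × 35.1 = 23.447 mol/min
Reaction term: ξ·ΔH°_rxn = 23.447 × -144 = -3376.3 kJ/min
Sensible, feed 187→25 °C: -1120.2 kJ/min
Outlet flows (mol/min): A 11.653, H₂ 11.653, B 23.447
Sensible, products 25→157 °C: 801.32 kJ/min
Q = ΔH = -3695.2 kJ/min = -61.587 kW
Heat removed = 61587 W

Q_out = 61600 W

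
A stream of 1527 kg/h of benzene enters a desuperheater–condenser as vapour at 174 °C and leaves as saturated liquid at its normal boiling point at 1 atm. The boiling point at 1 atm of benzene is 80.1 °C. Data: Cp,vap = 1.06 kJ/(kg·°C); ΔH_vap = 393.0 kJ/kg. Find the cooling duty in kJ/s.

Q_c = 209 kJ/s

vapour 174→80.1 °C: -99.534 kJ/kg
condensation at 80.1 °C: -393 kJ/kg
Δh = -99.534 + -393 = -492.53 kJ/kg
Q = ṁ·Δh = 1527 kg/h × -492.53 kJ/kg = -752100 kJ/h
|Q| = 208.92 kW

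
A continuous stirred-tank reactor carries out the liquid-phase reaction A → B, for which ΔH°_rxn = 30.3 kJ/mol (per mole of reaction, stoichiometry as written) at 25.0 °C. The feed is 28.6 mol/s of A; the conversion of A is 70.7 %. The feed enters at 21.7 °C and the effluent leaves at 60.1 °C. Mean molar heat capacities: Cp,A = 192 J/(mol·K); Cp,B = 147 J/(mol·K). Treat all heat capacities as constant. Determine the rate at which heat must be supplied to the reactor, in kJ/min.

Extent of reaction ξ = 0.707 × 28.6 = 20.22 mol/s
Reaction term: ξ·ΔH°_rxn = 20.22 × 30.3 = 612.67 kJ/s
Sensible, feed 21.7→25 °C: 18.121 kJ/s
Outlet flows (mol/s): A 8.3798, B 20.22
Sensible, products 25→60.1 °C: 160.8 kJ/s
Q = ΔH = 791.6 kJ/s = 791.6 kW
Heat supplied = 47496 kJ/min

Q_in = 47500 kJ/min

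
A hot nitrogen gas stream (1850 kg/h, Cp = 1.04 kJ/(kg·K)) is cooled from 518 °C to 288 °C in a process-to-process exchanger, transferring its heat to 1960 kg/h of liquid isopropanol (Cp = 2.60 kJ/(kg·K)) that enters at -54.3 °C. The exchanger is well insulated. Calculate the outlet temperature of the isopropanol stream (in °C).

T_c,out = 32.5 °C

Heat released by hot stream: Q = 1850 × 1.04 × (518 − 288) = 442520 kJ/h
Energy balance on cold side (adiabatic exchanger): Q = ṁ_c·Cp_c·(T_c,out − T_c,in)
T_c,out = -54.3 + 442520/(1960 × 2.60) = 32.537 °C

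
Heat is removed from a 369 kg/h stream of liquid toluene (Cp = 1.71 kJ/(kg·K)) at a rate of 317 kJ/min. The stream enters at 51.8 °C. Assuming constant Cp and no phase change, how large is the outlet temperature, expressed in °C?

T_out = 21.7 °C

Q = 317 kJ/min = 19020 kJ/h
ΔT = Q/(ṁ·Cp) = 19020/(369×1.71) = 30.143 K
T_out = 51.8 − 30.143 = 21.657 °C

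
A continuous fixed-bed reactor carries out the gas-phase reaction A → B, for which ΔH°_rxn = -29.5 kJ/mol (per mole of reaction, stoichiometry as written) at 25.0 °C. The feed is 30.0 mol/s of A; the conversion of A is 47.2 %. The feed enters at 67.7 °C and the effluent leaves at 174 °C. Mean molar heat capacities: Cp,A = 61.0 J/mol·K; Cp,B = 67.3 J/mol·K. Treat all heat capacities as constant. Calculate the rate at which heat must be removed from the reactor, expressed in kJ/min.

Q_out = 12600 kJ/min

Extent of reaction ξ = 0.472 × 30.0 = 14.16 mol/s
Reaction term: ξ·ΔH°_rxn = 14.16 × -29.5 = -417.72 kJ/s
Sensible, feed 67.7→25 °C: -78.141 kJ/s
Outlet flows (mol/s): A 15.84, B 14.16
Sensible, products 25→174 °C: 285.96 kJ/s
Q = ΔH = -209.9 kJ/s = -209.9 kW
Heat removed = 12594 kJ/min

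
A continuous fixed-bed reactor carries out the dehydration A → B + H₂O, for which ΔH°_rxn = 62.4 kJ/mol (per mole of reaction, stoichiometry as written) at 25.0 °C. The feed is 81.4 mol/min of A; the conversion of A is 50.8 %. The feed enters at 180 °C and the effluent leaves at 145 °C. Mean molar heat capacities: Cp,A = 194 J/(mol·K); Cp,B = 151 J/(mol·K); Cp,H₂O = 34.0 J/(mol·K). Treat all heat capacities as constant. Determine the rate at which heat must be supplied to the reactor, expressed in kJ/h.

Extent of reaction ξ = 0.508 × 81.4 = 41.351 mol/min
Reaction term: ξ·ΔH°_rxn = 41.351 × 62.4 = 2580.3 kJ/min
Sensible, feed 180→25 °C: -2447.7 kJ/min
Outlet flows (mol/min): A 40.049, B 41.351, H₂O 41.351
Sensible, products 25→145 °C: 1850.3 kJ/min
Q = ΔH = 1982.9 kJ/min = 33.049 kW
Heat supplied = 118980 kJ/h

Q_in = 119000 kJ/h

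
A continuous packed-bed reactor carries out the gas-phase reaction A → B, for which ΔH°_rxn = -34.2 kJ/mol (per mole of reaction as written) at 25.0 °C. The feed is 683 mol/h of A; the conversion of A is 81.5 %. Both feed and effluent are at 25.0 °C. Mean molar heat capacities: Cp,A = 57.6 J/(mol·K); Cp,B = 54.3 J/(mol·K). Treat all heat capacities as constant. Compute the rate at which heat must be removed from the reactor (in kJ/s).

Extent of reaction ξ = 0.815 × 683 = 556.64 mol/h
Reaction term: ξ·ΔH°_rxn = 556.64 × -34.2 = -19037 kJ/h
Q = ΔH = -19037 kJ/h = -5.2881 kW
Heat removed = 5.2881 kJ/s

Q_out = 5.29 kJ/s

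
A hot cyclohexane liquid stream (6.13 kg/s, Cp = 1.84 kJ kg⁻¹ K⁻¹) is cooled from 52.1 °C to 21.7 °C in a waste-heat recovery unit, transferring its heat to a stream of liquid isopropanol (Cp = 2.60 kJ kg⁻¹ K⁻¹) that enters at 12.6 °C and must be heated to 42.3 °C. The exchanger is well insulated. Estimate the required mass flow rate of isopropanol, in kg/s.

Heat released by hot stream: Q = 6.13 × 1.84 × (52.1 − 21.7) = 342.89 kJ/s
Energy balance on cold side (adiabatic exchanger): Q = ṁ_c·Cp_c·(T_c,out − T_c,in)
ṁ_c = 342.89 / [2.60 × (42.3 − 12.6)] = 4.4404 kg/s

ṁ_c = 4.44 kg/s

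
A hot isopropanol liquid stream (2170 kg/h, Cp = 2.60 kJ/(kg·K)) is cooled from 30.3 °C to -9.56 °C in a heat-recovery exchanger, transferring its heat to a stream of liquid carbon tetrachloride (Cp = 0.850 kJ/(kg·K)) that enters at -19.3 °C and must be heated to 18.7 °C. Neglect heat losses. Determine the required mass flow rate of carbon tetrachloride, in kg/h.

Heat released by hot stream: Q = 2170 × 2.60 × (30.3 − -9.56) = 224890 kJ/h
Energy balance on cold side (adiabatic exchanger): Q = ṁ_c·Cp_c·(T_c,out − T_c,in)
ṁ_c = 224890 / [0.850 × (18.7 − -19.3)] = 6962.5 kg/h

ṁ_c = 6960 kg/h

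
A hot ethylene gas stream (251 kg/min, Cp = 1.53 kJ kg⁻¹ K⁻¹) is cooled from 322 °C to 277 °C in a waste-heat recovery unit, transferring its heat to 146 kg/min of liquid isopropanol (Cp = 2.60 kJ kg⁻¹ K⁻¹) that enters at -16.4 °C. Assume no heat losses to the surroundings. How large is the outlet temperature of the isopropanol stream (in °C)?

Heat released by hot stream: Q = 251 × 1.53 × (322 − 277) = 17281 kJ/min
Energy balance on cold side (adiabatic exchanger): Q = ṁ_c·Cp_c·(T_c,out − T_c,in)
T_c,out = -16.4 + 17281/(146 × 2.60) = 29.125 °C

T_c,out = 29.1 °C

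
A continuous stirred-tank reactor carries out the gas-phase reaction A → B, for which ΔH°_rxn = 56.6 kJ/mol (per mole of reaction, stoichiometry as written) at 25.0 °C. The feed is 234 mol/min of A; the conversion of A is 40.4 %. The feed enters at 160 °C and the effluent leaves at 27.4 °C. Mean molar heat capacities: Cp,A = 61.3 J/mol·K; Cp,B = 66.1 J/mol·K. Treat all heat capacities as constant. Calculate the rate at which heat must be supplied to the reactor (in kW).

Q_in = 57.5 kW

Extent of reaction ξ = 0.404 × 234 = 94.536 mol/min
Reaction term: ξ·ΔH°_rxn = 94.536 × 56.6 = 5350.7 kJ/min
Sensible, feed 160→25 °C: -1936.5 kJ/min
Outlet flows (mol/min): A 139.46, B 94.536
Sensible, products 25→27.4 °C: 35.515 kJ/min
Q = ΔH = 3449.8 kJ/min = 57.496 kW
Heat supplied = 57.496 kW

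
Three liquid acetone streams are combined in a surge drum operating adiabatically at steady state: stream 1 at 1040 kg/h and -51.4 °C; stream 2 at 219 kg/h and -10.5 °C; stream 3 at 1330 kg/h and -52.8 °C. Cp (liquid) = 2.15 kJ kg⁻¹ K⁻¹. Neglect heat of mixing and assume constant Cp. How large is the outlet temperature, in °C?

No heat crosses the boundary, so H_out = H_in.
T_out = Σ ṁᵢCp,ᵢTᵢ / Σ ṁᵢCp,ᵢ
      = -270860 / 5566.4 = -48.66 °C

T_out = -48.7 °C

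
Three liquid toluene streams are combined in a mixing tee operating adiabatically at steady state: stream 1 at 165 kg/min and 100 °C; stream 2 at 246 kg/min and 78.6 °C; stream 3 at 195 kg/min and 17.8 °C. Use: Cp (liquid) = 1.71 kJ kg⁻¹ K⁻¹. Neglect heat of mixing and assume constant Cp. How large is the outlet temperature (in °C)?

T_out = 64.9 °C

Energy balance with Q = 0: Σ ṁᵢCp,ᵢ(T_out − Tᵢ) = 0
T_out = Σ ṁᵢCp,ᵢTᵢ / Σ ṁᵢCp,ᵢ
      = 67214 / 1036.3 = 64.862 °C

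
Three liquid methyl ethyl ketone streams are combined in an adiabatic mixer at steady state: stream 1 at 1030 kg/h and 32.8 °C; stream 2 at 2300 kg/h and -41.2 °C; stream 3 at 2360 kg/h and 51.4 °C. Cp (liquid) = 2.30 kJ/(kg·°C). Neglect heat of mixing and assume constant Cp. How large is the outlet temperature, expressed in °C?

No heat crosses the boundary, so H_out = H_in.
Σ ṁᵢCp,ᵢTᵢ = 1030×2.30×32.8 + 2300×2.30×-41.2 + 2360×2.30×51.4 = 138750
Σ ṁᵢCp,ᵢ = 1030×2.30 + 2300×2.30 + 2360×2.30 = 13087
T_out = 138750 / 13087 = 10.602 °C

T_out = 10.6 °C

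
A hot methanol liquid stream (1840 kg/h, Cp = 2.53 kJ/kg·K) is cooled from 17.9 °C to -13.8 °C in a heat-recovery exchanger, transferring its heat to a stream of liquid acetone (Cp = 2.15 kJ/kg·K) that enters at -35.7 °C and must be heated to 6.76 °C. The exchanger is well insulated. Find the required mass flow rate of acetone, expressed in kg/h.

ṁ_c = 1620 kg/h

Heat released by hot stream: Q = 1840 × 2.53 × (17.9 − -13.8) = 147570 kJ/h
Energy balance on cold side (adiabatic exchanger): Q = ṁ_c·Cp_c·(T_c,out − T_c,in)
ṁ_c = 147570 / [2.15 × (6.76 − -35.7)] = 1616.5 kg/h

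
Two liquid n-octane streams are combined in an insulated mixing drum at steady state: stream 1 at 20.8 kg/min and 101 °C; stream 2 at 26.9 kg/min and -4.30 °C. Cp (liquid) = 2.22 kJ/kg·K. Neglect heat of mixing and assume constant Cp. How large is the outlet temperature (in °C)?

No heat crosses the boundary, so H_out = H_in.
T_out = Σ ṁᵢCp,ᵢTᵢ / Σ ṁᵢCp,ᵢ
      = 4407 / 105.89 = 41.617 °C

T_out = 41.6 °C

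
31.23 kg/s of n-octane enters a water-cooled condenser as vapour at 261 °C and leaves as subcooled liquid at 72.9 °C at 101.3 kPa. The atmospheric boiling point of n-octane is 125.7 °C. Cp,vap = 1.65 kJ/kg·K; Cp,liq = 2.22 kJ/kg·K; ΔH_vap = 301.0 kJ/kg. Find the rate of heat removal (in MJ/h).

vapour 261→125.7 °C: -223.25 kJ/kg
condensation at 125.7 °C: -301 kJ/kg
liquid 125.7→72.9 °C: -117.22 kJ/kg
Δh = -223.25 + -301 + -117.22 = -641.46 kJ/kg
Q = ṁ·Δh = 31.23 kg/s × -641.46 kJ/kg = -20033 kJ/s
|Q| = 20033 kW = 72118 MJ/h

Q_c = 72100 MJ/h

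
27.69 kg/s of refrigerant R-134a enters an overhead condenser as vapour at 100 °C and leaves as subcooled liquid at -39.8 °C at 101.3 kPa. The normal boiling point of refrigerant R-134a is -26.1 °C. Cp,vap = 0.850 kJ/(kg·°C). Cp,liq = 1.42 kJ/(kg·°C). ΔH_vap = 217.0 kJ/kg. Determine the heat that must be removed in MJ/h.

Q_c = 34300 MJ/h

vapour 100→-26.1 °C: -107.18 kJ/kg
condensation at -26.1 °C: -217 kJ/kg
liquid -26.1→-39.8 °C: -19.454 kJ/kg
Δh = -107.18 + -217 + -19.454 = -343.64 kJ/kg
Q = ṁ·Δh = 27.69 kg/s × -343.64 kJ/kg = -9515.4 kJ/s
|Q| = 9515.4 kW = 34255 MJ/h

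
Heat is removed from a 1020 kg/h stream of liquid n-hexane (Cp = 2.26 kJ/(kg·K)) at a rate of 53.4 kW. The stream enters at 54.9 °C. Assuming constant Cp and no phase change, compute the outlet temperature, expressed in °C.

T_out = -28.5 °C

Q = 53.4 kW = 192240 kJ/h
ΔT = Q/(ṁ·Cp) = 192240/(1020×2.26) = 83.394 K
T_out = 54.9 − 83.394 = -28.494 °C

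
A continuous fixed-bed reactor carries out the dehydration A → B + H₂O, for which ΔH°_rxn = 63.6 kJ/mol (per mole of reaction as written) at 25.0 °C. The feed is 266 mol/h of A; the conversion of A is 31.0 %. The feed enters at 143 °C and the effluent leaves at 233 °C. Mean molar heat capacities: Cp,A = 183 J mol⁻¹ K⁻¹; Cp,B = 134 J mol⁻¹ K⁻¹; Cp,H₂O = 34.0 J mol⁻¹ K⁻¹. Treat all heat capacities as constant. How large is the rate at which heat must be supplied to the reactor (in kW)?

Extent of reaction ξ = 0.310 × 266 = 82.46 mol/h
Reaction term: ξ·ΔH°_rxn = 82.46 × 63.6 = 5244.5 kJ/h
Sensible, feed 143→25 °C: -5744 kJ/h
Outlet flows (mol/h): A 183.54, B 82.46, H₂O 82.46
Sensible, products 25→233 °C: 9867.7 kJ/h
Q = ΔH = 9368.2 kJ/h = 2.6023 kW
Heat supplied = 2.6023 kW

Q_in = 2.60 kW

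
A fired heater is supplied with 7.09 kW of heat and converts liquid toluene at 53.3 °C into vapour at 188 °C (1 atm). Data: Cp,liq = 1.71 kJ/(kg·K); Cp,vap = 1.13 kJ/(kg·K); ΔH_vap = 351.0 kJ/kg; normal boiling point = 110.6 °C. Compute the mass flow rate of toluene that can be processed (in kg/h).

ṁ = 47.6 kg/h

Δh = 1.71×(110.6−53.3) + 351.0 + 1.13×(188−110.6) = 536.45 kJ/kg
Q = 7.09 kW = 7.09 kJ/s = 25524 kJ/h
ṁ = Q/Δh = 25524 / 536.45 = 47.58 kg/h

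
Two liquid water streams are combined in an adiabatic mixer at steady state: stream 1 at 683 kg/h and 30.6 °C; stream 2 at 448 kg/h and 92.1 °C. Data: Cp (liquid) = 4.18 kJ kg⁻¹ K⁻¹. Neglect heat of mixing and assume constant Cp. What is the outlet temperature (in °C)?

Energy balance with Q = 0: Σ ṁᵢCp,ᵢ(T_out − Tᵢ) = 0
Σ ṁᵢCp,ᵢTᵢ = 683×4.18×30.6 + 448×4.18×92.1 = 259830
Σ ṁᵢCp,ᵢ = 683×4.18 + 448×4.18 = 4727.6
T_out = 259830 / 4727.6 = 54.961 °C

T_out = 55.0 °C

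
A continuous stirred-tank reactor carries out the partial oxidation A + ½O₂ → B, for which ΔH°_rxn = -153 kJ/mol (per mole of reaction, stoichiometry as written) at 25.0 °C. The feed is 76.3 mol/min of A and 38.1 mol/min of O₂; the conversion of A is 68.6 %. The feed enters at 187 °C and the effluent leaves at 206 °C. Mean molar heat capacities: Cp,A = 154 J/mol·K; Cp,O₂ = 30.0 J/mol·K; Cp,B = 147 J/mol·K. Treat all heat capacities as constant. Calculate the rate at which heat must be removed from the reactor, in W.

Q_out = 133000 W

Extent of reaction ξ = 0.686 × 76.3 = 52.342 mol/min
Reaction term: ξ·ΔH°_rxn = 52.342 × -153 = -8008.3 kJ/min
Sensible, feed 187→25 °C: -2088.7 kJ/min
Outlet flows (mol/min): A 23.958, O₂ 11.929, B 52.342
Sensible, products 25→206 °C: 2125.2 kJ/min
Q = ΔH = -7971.7 kJ/min = -132.86 kW
Heat removed = 132860 W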